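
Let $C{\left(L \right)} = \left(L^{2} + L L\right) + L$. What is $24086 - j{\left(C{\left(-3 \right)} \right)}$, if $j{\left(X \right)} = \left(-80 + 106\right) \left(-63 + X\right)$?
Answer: $25334$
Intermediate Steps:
$C{\left(L \right)} = L + 2 L^{2}$ ($C{\left(L \right)} = \left(L^{2} + L^{2}\right) + L = 2 L^{2} + L = L + 2 L^{2}$)
$j{\left(X \right)} = -1638 + 26 X$ ($j{\left(X \right)} = 26 \left(-63 + X\right) = -1638 + 26 X$)
$24086 - j{\left(C{\left(-3 \right)} \right)} = 24086 - \left(-1638 + 26 \left(- 3 \left(1 + 2 \left(-3\right)\right)\right)\right) = 24086 - \left(-1638 + 26 \left(- 3 \left(1 - 6\right)\right)\right) = 24086 - \left(-1638 + 26 \left(\left(-3\right) \left(-5\right)\right)\right) = 24086 - \left(-1638 + 26 \cdot 15\right) = 24086 - \left(-1638 + 390\right) = 24086 - -1248 = 24086 + 1248 = 25334$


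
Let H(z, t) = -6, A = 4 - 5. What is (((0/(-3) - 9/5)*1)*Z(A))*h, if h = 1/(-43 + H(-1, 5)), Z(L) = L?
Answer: -9/245 ≈ -0.036735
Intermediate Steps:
A = -1
h = -1/49 (h = 1/(-43 - 6) = 1/(-49) = -1/49 ≈ -0.020408)
(((0/(-3) - 9/5)*1)*Z(A))*h = (((0/(-3) - 9/5)*1)*(-1))*(-1/49) = (((0*(-⅓) - 9*⅕)*1)*(-1))*(-1/49) = (((0 - 9/5)*1)*(-1))*(-1/49) = (-9/5*1*(-1))*(-1/49) = -9/5*(-1)*(-1/49) = (9/5)*(-1/49) = -9/245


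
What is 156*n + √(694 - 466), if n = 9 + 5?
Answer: 2184 + 2*√57 ≈ 2199.1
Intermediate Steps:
n = 14
156*n + √(694 - 466) = 156*14 + √(694 - 466) = 2184 + √228 = 2184 + 2*√57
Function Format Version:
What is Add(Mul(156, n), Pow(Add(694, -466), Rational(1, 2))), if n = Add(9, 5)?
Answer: Add(2184, Mul(2, Pow(57, Rational(1, 2)))) ≈ 2199.1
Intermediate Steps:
n = 14
Add(Mul(156, n), Pow(Add(694, -466), Rational(1, 2))) = Add(Mul(156, 14), Pow(Add(694, -466), Rational(1, 2))) = Add(2184, Pow(228, Rational(1, 2))) = Add(2184, Mul(2, Pow(57, Rational(1, 2))))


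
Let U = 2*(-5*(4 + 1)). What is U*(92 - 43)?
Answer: -2450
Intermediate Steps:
U = -50 (U = 2*(-5*5) = 2*(-25) = -50)
U*(92 - 43) = -50*(92 - 43) = -50*49 = -2450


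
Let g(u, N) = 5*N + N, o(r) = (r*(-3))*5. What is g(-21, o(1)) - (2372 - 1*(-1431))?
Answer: -3893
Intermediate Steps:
o(r) = -15*r (o(r) = -3*r*5 = -15*r)
g(u, N) = 6*N
g(-21, o(1)) - (2372 - 1*(-1431)) = 6*(-15*1) - (2372 - 1*(-1431)) = 6*(-15) - (2372 + 1431) = -90 - 1*3803 = -90 - 3803 = -3893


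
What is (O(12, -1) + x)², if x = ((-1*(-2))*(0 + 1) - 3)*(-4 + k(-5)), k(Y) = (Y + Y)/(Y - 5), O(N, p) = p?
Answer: 4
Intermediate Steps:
k(Y) = 2*Y/(-5 + Y) (k(Y) = (2*Y)/(-5 + Y) = 2*Y/(-5 + Y))
x = 3 (x = ((-1*(-2))*(0 + 1) - 3)*(-4 + 2*(-5)/(-5 - 5)) = (2*1 - 3)*(-4 + 2*(-5)/(-10)) = (2 - 3)*(-4 + 2*(-5)*(-⅒)) = -(-4 + 1) = -1*(-3) = 3)
(O(12, -1) + x)² = (-1 + 3)² = 2² = 4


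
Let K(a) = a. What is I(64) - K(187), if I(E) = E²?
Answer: 3909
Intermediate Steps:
I(64) - K(187) = 64² - 1*187 = 4096 - 187 = 3909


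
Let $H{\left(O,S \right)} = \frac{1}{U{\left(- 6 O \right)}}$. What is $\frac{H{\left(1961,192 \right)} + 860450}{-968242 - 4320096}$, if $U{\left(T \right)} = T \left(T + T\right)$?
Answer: $- \frac{238239255200401}{1464221868055056} \approx -0.16271$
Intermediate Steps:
$U{\left(T \right)} = 2 T^{2}$ ($U{\left(T \right)} = T 2 T = 2 T^{2}$)
$H{\left(O,S \right)} = \frac{1}{72 O^{2}}$ ($H{\left(O,S \right)} = \frac{1}{2 \left(- 6 O\right)^{2}} = \frac{1}{2 \cdot 36 O^{2}} = \frac{1}{72 O^{2}}$)
$\frac{H{\left(1961,192 \right)} + 860450}{-968242 - 4320096} = \frac{\frac{1}{72 \cdot 3845521} + 860450}{-968242 - 4320096} = \frac{\frac{1}{72} \cdot \frac{1}{3845521} + 860450}{-5288338} = \left(\frac{1}{276877512} + 860450\right) \left(- \frac{1}{5288338}\right) = \frac{238239255200401}{276877512} \left(- \frac{1}{5288338}\right) = - \frac{238239255200401}{1464221868055056}$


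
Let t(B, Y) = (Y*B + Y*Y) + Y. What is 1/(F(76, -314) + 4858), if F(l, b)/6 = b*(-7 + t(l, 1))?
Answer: -1/128906 ≈ -7.7576e-6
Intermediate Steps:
t(B, Y) = Y + Y² + B*Y (t(B, Y) = (B*Y + Y²) + Y = (Y² + B*Y) + Y = Y + Y² + B*Y)
F(l, b) = 6*b*(-5 + l) (F(l, b) = 6*(b*(-7 + 1*(1 + l + 1))) = 6*(b*(-7 + 1*(2 + l))) = 6*(b*(-7 + (2 + l))) = 6*(b*(-5 + l)) = 6*b*(-5 + l))
1/(F(76, -314) + 4858) = 1/(6*(-314)*(-5 + 76) + 4858) = 1/(6*(-314)*71 + 4858) = 1/(-133764 + 4858) = 1/(-128906) = -1/128906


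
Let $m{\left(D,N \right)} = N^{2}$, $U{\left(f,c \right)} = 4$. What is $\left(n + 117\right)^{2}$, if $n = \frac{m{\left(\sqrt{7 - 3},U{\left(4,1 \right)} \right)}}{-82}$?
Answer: $\frac{22934521}{1681} \approx 13643.0$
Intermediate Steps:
$n = - \frac{8}{41}$ ($n = \frac{4^{2}}{-82} = 16 \left(- \frac{1}{82}\right) = - \frac{8}{41} \approx -0.19512$)
$\left(n + 117\right)^{2} = \left(- \frac{8}{41} + 117\right)^{2} = \left(\frac{4789}{41}\right)^{2} = \frac{22934521}{1681}$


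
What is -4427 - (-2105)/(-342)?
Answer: -1516139/342 ≈ -4433.2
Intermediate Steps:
-4427 - (-2105)/(-342) = -4427 - (-2105)*(-1)/342 = -4427 - 1*2105/342 = -4427 - 2105/342 = -1516139/342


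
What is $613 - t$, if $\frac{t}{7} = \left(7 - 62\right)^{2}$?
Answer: $-20562$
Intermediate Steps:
$t = 21175$ ($t = 7 \left(7 - 62\right)^{2} = 7 \left(-55\right)^{2} = 7 \cdot 3025 = 21175$)
$613 - t = 613 - 21175 = -20562$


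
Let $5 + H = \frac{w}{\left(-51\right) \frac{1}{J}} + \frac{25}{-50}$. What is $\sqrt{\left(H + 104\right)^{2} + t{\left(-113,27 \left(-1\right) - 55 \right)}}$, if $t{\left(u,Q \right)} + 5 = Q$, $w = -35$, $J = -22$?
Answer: $\frac{\sqrt{71463901}}{102} \approx 82.879$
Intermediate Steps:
$t{\left(u,Q \right)} = -5 + Q$
$H = - \frac{2101}{102}$ ($H = -5 + \left(- \frac{35}{\left(-51\right) \frac{1}{-22}} + \frac{25}{-50}\right) = -5 + \left(- \frac{35}{\left(-51\right) \left(- \frac{1}{22}\right)} + 25 \left(- \frac{1}{50}\right)\right) = -5 - \left(\frac{1}{2} + \frac{35}{\frac{51}{22}}\right) = -5 - \frac{1591}{102} = - \frac{2101}{102} \approx -20.598$)
$\sqrt{\left(H + 104\right)^{2} + t{\left(-113,27 \left(-1\right) - 55 \right)}} = \sqrt{\left(- \frac{2101}{102} + 104\right)^{2} + \left(-5 + \left(27 \left(-1\right) - 55\right)\right)} = \sqrt{\left(\frac{8507}{102}\right)^{2} - 87} = \sqrt{\frac{72369049}{10404} - 87} = \sqrt{\frac{71463901}{10404}} = \frac{\sqrt{71463901}}{102}$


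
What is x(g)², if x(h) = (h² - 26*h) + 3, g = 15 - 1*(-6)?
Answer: 10404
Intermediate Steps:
g = 21 (g = 15 + 6 = 21)
x(h) = 3 + h² - 26*h
x(g)² = (3 + 21² - 26*21)² = (3 + 441 - 546)² = (-102)² = 10404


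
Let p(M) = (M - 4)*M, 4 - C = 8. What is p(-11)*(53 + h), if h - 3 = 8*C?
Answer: 3960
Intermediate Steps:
C = -4 (C = 4 - 1*8 = 4 - 8 = -4)
p(M) = M*(-4 + M) (p(M) = (-4 + M)*M = M*(-4 + M))
h = -29 (h = 3 + 8*(-4) = 3 - 32 = -29)
p(-11)*(53 + h) = (-11*(-4 - 11))*(53 - 29) = -11*(-15)*24 = 165*24 = 3960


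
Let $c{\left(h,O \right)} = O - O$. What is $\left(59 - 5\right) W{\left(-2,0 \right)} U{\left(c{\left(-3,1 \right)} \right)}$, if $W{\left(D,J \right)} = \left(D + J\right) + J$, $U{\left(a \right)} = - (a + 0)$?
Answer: $0$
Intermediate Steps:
$c{\left(h,O \right)} = 0$
$U{\left(a \right)} = - a$
$W{\left(D,J \right)} = D + 2 J$
$\left(59 - 5\right) W{\left(-2,0 \right)} U{\left(c{\left(-3,1 \right)} \right)} = \left(59 - 5\right) \left(-2 + 2 \cdot 0\right) \left(\left(-1\right) 0\right) = 54 \left(-2 + 0\right) 0 = 54 \left(\left(-2\right) 0\right) = 54 \cdot 0 = 0$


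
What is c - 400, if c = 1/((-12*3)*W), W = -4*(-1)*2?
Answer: -115201/288 ≈ -400.00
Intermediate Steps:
W = 8 (W = 4*2 = 8)
c = -1/288 (c = 1/(-12*3*8) = 1/(-6*6*8) = 1/(-36*8) = 1/(-288) = -1/288 ≈ -0.0034722)
c - 400 = -1/288 - 400 = -115201/288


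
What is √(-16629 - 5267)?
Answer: 2*I*√5474 ≈ 147.97*I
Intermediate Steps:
√(-16629 - 5267) = √(-21896) = 2*I*√5474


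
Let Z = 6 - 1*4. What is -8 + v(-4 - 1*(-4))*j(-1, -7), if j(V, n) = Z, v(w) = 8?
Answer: 8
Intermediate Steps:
Z = 2 (Z = 6 - 4 = 2)
j(V, n) = 2
-8 + v(-4 - 1*(-4))*j(-1, -7) = -8 + 8*2 = -8 + 16 = 8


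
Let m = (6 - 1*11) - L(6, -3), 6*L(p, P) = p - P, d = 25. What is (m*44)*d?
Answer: -7150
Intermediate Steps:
L(p, P) = -P/6 + p/6 (L(p, P) = (p - P)/6 = -P/6 + p/6)
m = -13/2 (m = (6 - 1*11) - (-1/6*(-3) + (1/6)*6) = (6 - 11) - (1/2 + 1) = -5 - 1*3/2 = -5 - 3/2 = -13/2 ≈ -6.5000)
(m*44)*d = -13/2*44*25 = -286*25 = -7150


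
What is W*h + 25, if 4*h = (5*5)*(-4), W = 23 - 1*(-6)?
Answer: -700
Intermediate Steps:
W = 29 (W = 23 + 6 = 29)
h = -25 (h = ((5*5)*(-4))/4 = (25*(-4))/4 = (1/4)*(-100) = -25)
W*h + 25 = 29*(-25) + 25 = -725 + 25 = -700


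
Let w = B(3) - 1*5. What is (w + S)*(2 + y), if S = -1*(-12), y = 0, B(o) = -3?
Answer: 8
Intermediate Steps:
w = -8 (w = -3 - 1*5 = -3 - 5 = -8)
S = 12
(w + S)*(2 + y) = (-8 + 12)*(2 + 0) = 4*2 = 8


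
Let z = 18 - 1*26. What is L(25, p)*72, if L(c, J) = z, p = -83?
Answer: -576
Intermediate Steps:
z = -8 (z = 18 - 26 = -8)
L(c, J) = -8
L(25, p)*72 = -8*72 = -576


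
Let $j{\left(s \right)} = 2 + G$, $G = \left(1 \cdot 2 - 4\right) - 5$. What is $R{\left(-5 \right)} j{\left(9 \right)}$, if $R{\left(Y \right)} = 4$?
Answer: $-20$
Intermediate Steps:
$G = -7$ ($G = \left(2 - 4\right) - 5 = -2 - 5 = -7$)
$j{\left(s \right)} = -5$ ($j{\left(s \right)} = 2 - 7 = -5$)
$R{\left(-5 \right)} j{\left(9 \right)} = 4 \left(-5\right) = -20$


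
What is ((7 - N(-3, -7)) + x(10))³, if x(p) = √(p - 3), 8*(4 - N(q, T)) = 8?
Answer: (4 + √7)³ ≈ 293.52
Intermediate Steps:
N(q, T) = 3 (N(q, T) = 4 - ⅛*8 = 4 - 1 = 3)
x(p) = √(-3 + p)
((7 - N(-3, -7)) + x(10))³ = ((7 - 1*3) + √(-3 + 10))³ = ((7 - 3) + √7)³ = (4 + √7)³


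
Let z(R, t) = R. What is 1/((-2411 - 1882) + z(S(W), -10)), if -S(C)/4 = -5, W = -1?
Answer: -1/4273 ≈ -0.00023403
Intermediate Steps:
S(C) = 20 (S(C) = -4*(-5) = 20)
1/((-2411 - 1882) + z(S(W), -10)) = 1/((-2411 - 1882) + 20) = 1/(-4293 + 20) = 1/(-4273) = -1/4273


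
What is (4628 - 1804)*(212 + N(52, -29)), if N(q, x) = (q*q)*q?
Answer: 397675680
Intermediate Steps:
N(q, x) = q**3 (N(q, x) = q**2*q = q**3)
(4628 - 1804)*(212 + N(52, -29)) = (4628 - 1804)*(212 + 52**3) = 2824*(212 + 140608) = 2824*140820 = 397675680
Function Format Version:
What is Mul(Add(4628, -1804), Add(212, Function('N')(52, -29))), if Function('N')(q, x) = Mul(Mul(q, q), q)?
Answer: 397675680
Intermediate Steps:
Function('N')(q, x) = Pow(q, 3) (Function('N')(q, x) = Mul(Pow(q, 2), q) = Pow(q, 3))
Mul(Add(4628, -1804), Add(212, Function('N')(52, -29))) = Mul(Add(4628, -1804), Add(212, Pow(52, 3))) = Mul(2824, Add(212, 140608)) = Mul(2824, 140820) = 397675680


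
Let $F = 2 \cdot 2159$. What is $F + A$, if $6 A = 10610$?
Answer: $\frac{18259}{3} \approx 6086.3$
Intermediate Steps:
$A = \frac{5305}{3}$ ($A = \frac{1}{6} \cdot 10610 = \frac{5305}{3} \approx 1768.3$)
$F = 4318$
$F + A = 4318 + \frac{5305}{3} = \frac{18259}{3}$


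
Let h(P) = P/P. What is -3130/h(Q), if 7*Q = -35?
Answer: -3130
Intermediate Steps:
Q = -5 (Q = (1/7)*(-35) = -5)
h(P) = 1
-3130/h(Q) = -3130/1 = -3130*1 = -3130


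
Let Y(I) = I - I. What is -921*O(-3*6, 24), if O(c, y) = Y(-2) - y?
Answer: 22104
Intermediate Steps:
Y(I) = 0
O(c, y) = -y (O(c, y) = 0 - y = -y)
-921*O(-3*6, 24) = -(-921)*24 = -921*(-24) = 22104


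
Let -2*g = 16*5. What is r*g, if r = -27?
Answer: 1080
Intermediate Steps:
g = -40 (g = -8*5 = -1/2*80 = -40)
r*g = -27*(-40) = 1080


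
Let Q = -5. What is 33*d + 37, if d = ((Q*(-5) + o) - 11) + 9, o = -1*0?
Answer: 796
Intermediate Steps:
o = 0
d = 23 (d = ((-5*(-5) + 0) - 11) + 9 = ((25 + 0) - 11) + 9 = (25 - 11) + 9 = 14 + 9 = 23)
33*d + 37 = 33*23 + 37 = 759 + 37 = 796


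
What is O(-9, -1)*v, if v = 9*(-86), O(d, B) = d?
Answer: 6966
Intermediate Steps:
v = -774
O(-9, -1)*v = -9*(-774) = 6966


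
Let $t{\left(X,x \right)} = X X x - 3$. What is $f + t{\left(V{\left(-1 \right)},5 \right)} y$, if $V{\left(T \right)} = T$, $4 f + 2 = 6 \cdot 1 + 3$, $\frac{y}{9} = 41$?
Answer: $\frac{2959}{4} \approx 739.75$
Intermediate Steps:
$y = 369$ ($y = 9 \cdot 41 = 369$)
$f = \frac{7}{4}$ ($f = - \frac{1}{2} + \frac{6 \cdot 1 + 3}{4} = - \frac{1}{2} + \frac{6 + 3}{4} = - \frac{1}{2} + \frac{1}{4} \cdot 9 = - \frac{1}{2} + \frac{9}{4} = \frac{7}{4} \approx 1.75$)
$t{\left(X,x \right)} = -3 + x X^{2}$ ($t{\left(X,x \right)} = X^{2} x - 3 = x X^{2} - 3 = -3 + x X^{2}$)
$f + t{\left(V{\left(-1 \right)},5 \right)} y = \frac{7}{4} + \left(-3 + 5 \left(-1\right)^{2}\right) 369 = \frac{7}{4} + \left(-3 + 5 \cdot 1\right) 369 = \frac{7}{4} + \left(-3 + 5\right) 369 = \frac{7}{4} + 2 \cdot 369 = \frac{7}{4} + 738 = \frac{2959}{4}$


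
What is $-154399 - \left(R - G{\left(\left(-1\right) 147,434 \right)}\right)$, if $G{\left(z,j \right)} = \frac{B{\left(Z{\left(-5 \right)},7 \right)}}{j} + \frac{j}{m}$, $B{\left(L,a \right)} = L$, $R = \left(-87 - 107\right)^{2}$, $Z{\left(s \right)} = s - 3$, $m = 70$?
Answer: $- \frac{208351268}{1085} \approx -1.9203 \cdot 10^{5}$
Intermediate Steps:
$Z{\left(s \right)} = -3 + s$ ($Z{\left(s \right)} = s - 3 = -3 + s$)
$R = 37636$ ($R = \left(-194\right)^{2} = 37636$)
$G{\left(z,j \right)} = - \frac{8}{j} + \frac{j}{70}$ ($G{\left(z,j \right)} = \frac{-3 - 5}{j} + \frac{j}{70} = - \frac{8}{j} + j \frac{1}{70} = - \frac{8}{j} + \frac{j}{70}$)
$-154399 - \left(R - G{\left(\left(-1\right) 147,434 \right)}\right) = -154399 + \left(\left(- \frac{8}{434} + \frac{1}{70} \cdot 434\right) - 37636\right) = -154399 + \left(\left(\left(-8\right) \frac{1}{434} + \frac{31}{5}\right) - 37636\right) = -154399 + \left(\left(- \frac{4}{217} + \frac{31}{5}\right) - 37636\right) = -154399 + \left(\frac{6707}{1085} - 37636\right) = -154399 - \frac{40828353}{1085} = - \frac{208351268}{1085}$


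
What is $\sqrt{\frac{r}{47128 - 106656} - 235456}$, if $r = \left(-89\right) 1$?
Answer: $\frac{i \sqrt{208589455672878}}{29764} \approx 485.24 i$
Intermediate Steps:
$r = -89$
$\sqrt{\frac{r}{47128 - 106656} - 235456} = \sqrt{- \frac{89}{47128 - 106656} - 235456} = \sqrt{- \frac{89}{-59528} - 235456} = \sqrt{\left(-89\right) \left(- \frac{1}{59528}\right) - 235456} = \sqrt{\frac{89}{59528} - 235456} = \sqrt{- \frac{14016224679}{59528}} = \frac{i \sqrt{208589455672878}}{29764}$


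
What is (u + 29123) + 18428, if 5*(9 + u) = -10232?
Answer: 227478/5 ≈ 45496.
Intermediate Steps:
u = -10277/5 (u = -9 + (⅕)*(-10232) = -9 - 10232/5 = -10277/5 ≈ -2055.4)
(u + 29123) + 18428 = (-10277/5 + 29123) + 18428 = 135338/5 + 18428 = 227478/5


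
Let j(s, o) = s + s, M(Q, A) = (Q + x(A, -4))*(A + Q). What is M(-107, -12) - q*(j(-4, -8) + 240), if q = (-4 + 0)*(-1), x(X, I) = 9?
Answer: 10734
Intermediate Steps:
q = 4 (q = -4*(-1) = 4)
M(Q, A) = (9 + Q)*(A + Q) (M(Q, A) = (Q + 9)*(A + Q) = (9 + Q)*(A + Q))
j(s, o) = 2*s
M(-107, -12) - q*(j(-4, -8) + 240) = ((-107)**2 + 9*(-12) + 9*(-107) - 12*(-107)) - 4*(2*(-4) + 240) = (11449 - 108 - 963 + 1284) - 4*(-8 + 240) = 11662 - 4*232 = 11662 - 1*928 = 11662 - 928 = 10734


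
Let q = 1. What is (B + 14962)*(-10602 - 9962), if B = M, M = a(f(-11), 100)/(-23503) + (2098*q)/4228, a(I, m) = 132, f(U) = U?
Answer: -7643808068484046/24842671 ≈ -3.0769e+8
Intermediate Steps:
M = 24375599/49685342 (M = 132/(-23503) + (2098*1)/4228 = 132*(-1/23503) + 2098*(1/4228) = -132/23503 + 1049/2114 = 24375599/49685342 ≈ 0.49060)
B = 24375599/49685342 ≈ 0.49060
(B + 14962)*(-10602 - 9962) = (24375599/49685342 + 14962)*(-10602 - 9962) = (743416462603/49685342)*(-20564) = -7643808068484046/24842671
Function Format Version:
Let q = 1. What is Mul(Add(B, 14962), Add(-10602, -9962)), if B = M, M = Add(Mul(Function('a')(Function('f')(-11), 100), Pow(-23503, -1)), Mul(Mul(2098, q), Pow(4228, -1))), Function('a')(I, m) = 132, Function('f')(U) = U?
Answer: Rational(-7643808068484046, 24842671) ≈ -3.0769e+8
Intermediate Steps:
M = Rational(24375599, 49685342) (M = Add(Mul(132, Pow(-23503, -1)), Mul(Mul(2098, 1), Pow(4228, -1))) = Add(Mul(132, Rational(-1, 23503)), Mul(2098, Rational(1, 4228))) = Add(Rational(-132, 23503), Rational(1049, 2114)) = Rational(24375599, 49685342) ≈ 0.49060)
B = Rational(24375599, 49685342) ≈ 0.49060
Mul(Add(B, 14962), Add(-10602, -9962)) = Mul(Add(Rational(24375599, 49685342), 14962), Add(-10602, -9962)) = Mul(Rational(743416462603, 49685342), -20564) = Rational(-7643808068484046, 24842671)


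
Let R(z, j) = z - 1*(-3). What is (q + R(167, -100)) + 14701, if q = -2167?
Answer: 12704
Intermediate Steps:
R(z, j) = 3 + z (R(z, j) = z + 3 = 3 + z)
(q + R(167, -100)) + 14701 = (-2167 + (3 + 167)) + 14701 = (-2167 + 170) + 14701 = -1997 + 14701 = 12704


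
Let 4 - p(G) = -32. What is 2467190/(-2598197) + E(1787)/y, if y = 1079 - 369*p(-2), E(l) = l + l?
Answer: -39398010028/31710994385 ≈ -1.2424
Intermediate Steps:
p(G) = 36 (p(G) = 4 - 1*(-32) = 4 + 32 = 36)
E(l) = 2*l
y = -12205 (y = 1079 - 369*36 = 1079 - 13284 = -12205)
2467190/(-2598197) + E(1787)/y = 2467190/(-2598197) + (2*1787)/(-12205) = 2467190*(-1/2598197) + 3574*(-1/12205) = -2467190/2598197 - 3574/12205 = -39398010028/31710994385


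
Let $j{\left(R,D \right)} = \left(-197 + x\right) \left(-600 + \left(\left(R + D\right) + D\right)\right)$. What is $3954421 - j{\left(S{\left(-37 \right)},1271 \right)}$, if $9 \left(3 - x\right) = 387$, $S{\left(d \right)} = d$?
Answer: $4405906$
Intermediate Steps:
$x = -40$ ($x = 3 - 43 = -40$)
$j{\left(R,D \right)} = 142200 - 474 D - 237 R$ ($j{\left(R,D \right)} = \left(-197 - 40\right) \left(-600 + \left(\left(R + D\right) + D\right)\right) = - 237 \left(-600 + \left(\left(D + R\right) + D\right)\right) = - 237 \left(-600 + \left(R + 2 D\right)\right) = - 237 \left(-600 + R + 2 D\right) = 142200 - 474 D - 237 R$)
$3954421 - j{\left(S{\left(-37 \right)},1271 \right)} = 3954421 - \left(142200 - 602454 - -8769\right) = 3954421 - \left(142200 - 602454 + 8769\right) = 3954421 - -451485 = 3954421 + 451485 = 4405906$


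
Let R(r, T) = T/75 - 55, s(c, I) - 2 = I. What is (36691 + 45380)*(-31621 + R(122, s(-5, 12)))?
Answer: -64991641902/25 ≈ -2.5997e+9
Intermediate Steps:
s(c, I) = 2 + I
R(r, T) = -55 + T/75 (R(r, T) = T*(1/75) - 55 = T/75 - 55 = -55 + T/75)
(36691 + 45380)*(-31621 + R(122, s(-5, 12))) = (36691 + 45380)*(-31621 + (-55 + (2 + 12)/75)) = 82071*(-31621 + (-55 + (1/75)*14)) = 82071*(-31621 + (-55 + 14/75)) = 82071*(-31621 - 4111/75) = 82071*(-2375686/75) = -64991641902/25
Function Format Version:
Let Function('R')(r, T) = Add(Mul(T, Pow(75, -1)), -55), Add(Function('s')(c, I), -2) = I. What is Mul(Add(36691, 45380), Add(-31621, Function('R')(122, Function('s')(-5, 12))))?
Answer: Rational(-64991641902, 25) ≈ -2.5997e+9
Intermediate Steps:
Function('s')(c, I) = Add(2, I)
Function('R')(r, T) = Add(-55, Mul(Rational(1, 75), T)) (Function('R')(r, T) = Add(Mul(T, Rational(1, 75)), -55) = Add(Mul(Rational(1, 75), T), -55) = Add(-55, Mul(Rational(1, 75), T)))
Mul(Add(36691, 45380), Add(-31621, Function('R')(122, Function('s')(-5, 12)))) = Mul(Add(36691, 45380), Add(-31621, Add(-55, Mul(Rational(1, 75), Add(2, 12))))) = Mul(82071, Add(-31621, Add(-55, Mul(Rational(1, 75), 14)))) = Mul(82071, Add(-31621, Add(-55, Rational(14, 75)))) = Mul(82071, Add(-31621, Rational(-4111, 75))) = Mul(82071, Rational(-2375686, 75)) = Rational(-64991641902, 25)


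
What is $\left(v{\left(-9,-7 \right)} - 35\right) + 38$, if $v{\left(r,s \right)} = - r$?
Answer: $12$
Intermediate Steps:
$\left(v{\left(-9,-7 \right)} - 35\right) + 38 = \left(\left(-1\right) \left(-9\right) - 35\right) + 38 = \left(9 - 35\right) + 38 = -26 + 38 = 12$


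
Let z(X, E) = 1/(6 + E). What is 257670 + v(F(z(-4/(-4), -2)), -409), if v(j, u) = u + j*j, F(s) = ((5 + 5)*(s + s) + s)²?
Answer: 66053297/256 ≈ 2.5802e+5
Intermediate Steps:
F(s) = 441*s² (F(s) = (10*(2*s) + s)² = (20*s + s)² = (21*s)² = 441*s²)
v(j, u) = u + j²
257670 + v(F(z(-4/(-4), -2)), -409) = 257670 + (-409 + (441*(1/(6 - 2))²)²) = 257670 + (-409 + (441*(1/4)²)²) = 257670 + (-409 + (441*(¼)²)²) = 257670 + (-409 + (441*(1/16))²) = 257670 + (-409 + (441/16)²) = 257670 + (-409 + 194481/256) = 257670 + 89777/256 = 66053297/256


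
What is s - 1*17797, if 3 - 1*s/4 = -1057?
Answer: -13557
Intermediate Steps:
s = 4240 (s = 12 - 4*(-1057) = 12 + 4228 = 4240)
s - 1*17797 = 4240 - 1*17797 = 4240 - 17797 = -13557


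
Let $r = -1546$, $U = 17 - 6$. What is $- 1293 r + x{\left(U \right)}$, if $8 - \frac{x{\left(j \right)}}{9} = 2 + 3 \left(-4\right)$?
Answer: $1999140$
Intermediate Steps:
$U = 11$ ($U = 17 - 6 = 11$)
$x{\left(j \right)} = 162$ ($x{\left(j \right)} = 72 - 9 \left(2 + 3 \left(-4\right)\right) = 72 - 9 \left(2 - 12\right) = 72 - -90 = 72 + 90 = 162$)
$- 1293 r + x{\left(U \right)} = \left(-1293\right) \left(-1546\right) + 162 = 1998978 + 162 = 1999140$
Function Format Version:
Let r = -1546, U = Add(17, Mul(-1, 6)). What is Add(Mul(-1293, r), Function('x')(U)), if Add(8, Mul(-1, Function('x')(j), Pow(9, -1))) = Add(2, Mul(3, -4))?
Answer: 1999140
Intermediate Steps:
U = 11 (U = Add(17, -6) = 11)
Function('x')(j) = 162 (Function('x')(j) = Add(72, Mul(-9, Add(2, Mul(3, -4)))) = Add(72, Mul(-9, Add(2, -12))) = Add(72, Mul(-9, -10)) = Add(72, 90) = 162)
Add(Mul(-1293, r), Function('x')(U)) = Add(Mul(-1293, -1546), 162) = Add(1998978, 162) = 1999140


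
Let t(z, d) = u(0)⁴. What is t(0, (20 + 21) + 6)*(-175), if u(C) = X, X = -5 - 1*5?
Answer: -1750000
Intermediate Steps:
X = -10 (X = -5 - 5 = -10)
u(C) = -10
t(z, d) = 10000 (t(z, d) = (-10)⁴ = 10000)
t(0, (20 + 21) + 6)*(-175) = 10000*(-175) = -1750000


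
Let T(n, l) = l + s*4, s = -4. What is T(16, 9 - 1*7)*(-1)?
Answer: 14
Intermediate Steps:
T(n, l) = -16 + l (T(n, l) = l - 4*4 = l - 16 = -16 + l)
T(16, 9 - 1*7)*(-1) = (-16 + (9 - 1*7))*(-1) = (-16 + (9 - 7))*(-1) = (-16 + 2)*(-1) = -14*(-1) = 14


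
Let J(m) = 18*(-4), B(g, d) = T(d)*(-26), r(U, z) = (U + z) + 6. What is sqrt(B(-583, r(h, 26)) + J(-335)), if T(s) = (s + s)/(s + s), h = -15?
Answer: 7*I*sqrt(2) ≈ 9.8995*I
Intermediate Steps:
r(U, z) = 6 + U + z
T(s) = 1 (T(s) = (2*s)/((2*s)) = (2*s)*(1/(2*s)) = 1)
B(g, d) = -26 (B(g, d) = 1*(-26) = -26)
J(m) = -72
sqrt(B(-583, r(h, 26)) + J(-335)) = sqrt(-26 - 72) = sqrt(-98) = 7*I*sqrt(2)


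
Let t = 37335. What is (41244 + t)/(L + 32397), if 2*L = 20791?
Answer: 157158/85585 ≈ 1.8363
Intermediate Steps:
L = 20791/2 (L = (½)*20791 = 20791/2 ≈ 10396.)
(41244 + t)/(L + 32397) = (41244 + 37335)/(20791/2 + 32397) = 78579/(85585/2) = 78579*(2/85585) = 157158/85585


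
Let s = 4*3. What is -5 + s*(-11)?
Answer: -137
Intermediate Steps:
s = 12
-5 + s*(-11) = -5 + 12*(-11) = -5 - 132 = -137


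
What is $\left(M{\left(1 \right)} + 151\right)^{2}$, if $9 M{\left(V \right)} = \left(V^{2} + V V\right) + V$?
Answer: $\frac{206116}{9} \approx 22902.0$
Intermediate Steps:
$M{\left(V \right)} = \frac{V}{9} + \frac{2 V^{2}}{9}$ ($M{\left(V \right)} = \frac{\left(V^{2} + V V\right) + V}{9} = \frac{\left(V^{2} + V^{2}\right) + V}{9} = \frac{2 V^{2} + V}{9} = \frac{V + 2 V^{2}}{9} = \frac{V}{9} + \frac{2 V^{2}}{9}$)
$\left(M{\left(1 \right)} + 151\right)^{2} = \left(\frac{1}{9} \cdot 1 \left(1 + 2 \cdot 1\right) + 151\right)^{2} = \left(\frac{1}{9} \cdot 1 \left(1 + 2\right) + 151\right)^{2} = \left(\frac{1}{9} \cdot 1 \cdot 3 + 151\right)^{2} = \left(\frac{1}{3} + 151\right)^{2} = \left(\frac{454}{3}\right)^{2} = \frac{206116}{9}$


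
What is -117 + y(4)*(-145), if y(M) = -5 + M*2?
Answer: -552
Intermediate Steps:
y(M) = -5 + 2*M
-117 + y(4)*(-145) = -117 + (-5 + 2*4)*(-145) = -117 + (-5 + 8)*(-145) = -117 + 3*(-145) = -117 - 435 = -552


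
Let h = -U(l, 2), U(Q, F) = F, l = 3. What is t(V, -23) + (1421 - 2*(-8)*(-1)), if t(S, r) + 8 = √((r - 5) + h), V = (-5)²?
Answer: 1397 + I*√30 ≈ 1397.0 + 5.4772*I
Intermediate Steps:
V = 25
h = -2 (h = -1*2 = -2)
t(S, r) = -8 + √(-7 + r) (t(S, r) = -8 + √((r - 5) - 2) = -8 + √((-5 + r) - 2) = -8 + √(-7 + r))
t(V, -23) + (1421 - 2*(-8)*(-1)) = (-8 + √(-7 - 23)) + (1421 - 2*(-8)*(-1)) = (-8 + √(-30)) + (1421 + 16*(-1)) = (-8 + I*√30) + (1421 - 16) = (-8 + I*√30) + 1405 = 1397 + I*√30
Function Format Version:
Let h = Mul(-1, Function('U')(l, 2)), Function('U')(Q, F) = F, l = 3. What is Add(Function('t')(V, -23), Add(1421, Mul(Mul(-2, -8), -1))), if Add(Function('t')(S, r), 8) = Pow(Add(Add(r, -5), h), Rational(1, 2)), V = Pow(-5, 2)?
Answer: Add(1397, Mul(I, Pow(30, Rational(1, 2)))) ≈ Add(1397.0, Mul(5.4772, I))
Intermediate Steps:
V = 25
h = -2 (h = Mul(-1, 2) = -2)
Function('t')(S, r) = Add(-8, Pow(Add(-7, r), Rational(1, 2))) (Function('t')(S, r) = Add(-8, Pow(Add(Add(r, -5), -2), Rational(1, 2))) = Add(-8, Pow(Add(Add(-5, r), -2), Rational(1, 2))) = Add(-8, Pow(Add(-7, r), Rational(1, 2))))
Add(Function('t')(V, -23), Add(1421, Mul(Mul(-2, -8), -1))) = Add(Add(-8, Pow(Add(-7, -23), Rational(1, 2))), Add(1421, Mul(Mul(-2, -8), -1))) = Add(Add(-8, Pow(-30, Rational(1, 2))), Add(1421, Mul(16, -1))) = Add(Add(-8, Mul(I, Pow(30, Rational(1, 2)))), Add(1421, -16)) = Add(Add(-8, Mul(I, Pow(30, Rational(1, 2)))), 1405) = Add(1397, Mul(I, Pow(30, Rational(1, 2))))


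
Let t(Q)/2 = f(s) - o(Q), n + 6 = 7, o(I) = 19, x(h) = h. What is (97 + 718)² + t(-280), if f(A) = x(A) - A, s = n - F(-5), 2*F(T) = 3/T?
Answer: 664187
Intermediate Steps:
F(T) = 3/(2*T) (F(T) = (3/T)/2 = 3/(2*T))
n = 1 (n = -6 + 7 = 1)
s = 13/10 (s = 1 - 3/(2*(-5)) = 1 - 3*(-1)/(2*5) = 1 - 1*(-3/10) = 1 + 3/10 = 13/10 ≈ 1.3000)
f(A) = 0 (f(A) = A - A = 0)
t(Q) = -38 (t(Q) = 2*(0 - 1*19) = 2*(0 - 19) = 2*(-19) = -38)
(97 + 718)² + t(-280) = (97 + 718)² - 38 = 815² - 38 = 664225 - 38 = 664187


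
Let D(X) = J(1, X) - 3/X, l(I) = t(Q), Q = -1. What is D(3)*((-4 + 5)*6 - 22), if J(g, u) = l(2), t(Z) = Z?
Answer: 32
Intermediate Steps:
l(I) = -1
J(g, u) = -1
D(X) = -1 - 3/X
D(3)*((-4 + 5)*6 - 22) = ((-3 - 1*3)/3)*((-4 + 5)*6 - 22) = ((-3 - 3)/3)*(1*6 - 22) = ((1/3)*(-6))*(6 - 22) = -2*(-16) = 32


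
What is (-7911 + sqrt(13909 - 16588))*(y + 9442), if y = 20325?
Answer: -235486737 + 29767*I*sqrt(2679) ≈ -2.3549e+8 + 1.5407e+6*I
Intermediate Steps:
(-7911 + sqrt(13909 - 16588))*(y + 9442) = (-7911 + sqrt(13909 - 16588))*(20325 + 9442) = (-7911 + sqrt(-2679))*29767 = (-7911 + I*sqrt(2679))*29767 = -235486737 + 29767*I*sqrt(2679)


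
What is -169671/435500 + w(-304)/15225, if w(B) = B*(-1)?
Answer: -98033959/265219500 ≈ -0.36963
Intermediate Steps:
w(B) = -B
-169671/435500 + w(-304)/15225 = -169671/435500 - 1*(-304)/15225 = -169671*1/435500 + 304*(1/15225) = -169671/435500 + 304/15225 = -98033959/265219500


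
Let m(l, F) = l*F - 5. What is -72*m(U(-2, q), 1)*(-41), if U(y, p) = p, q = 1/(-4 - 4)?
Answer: -15129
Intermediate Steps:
q = -⅛ (q = 1/(-8) = -⅛ ≈ -0.12500)
m(l, F) = -5 + F*l (m(l, F) = F*l - 5 = -5 + F*l)
-72*m(U(-2, q), 1)*(-41) = -72*(-5 + 1*(-⅛))*(-41) = -72*(-5 - ⅛)*(-41) = -72*(-41/8)*(-41) = 369*(-41) = -15129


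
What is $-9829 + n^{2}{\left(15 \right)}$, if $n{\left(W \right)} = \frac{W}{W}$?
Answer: $-9828$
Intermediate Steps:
$n{\left(W \right)} = 1$
$-9829 + n^{2}{\left(15 \right)} = -9829 + 1^{2} = -9829 + 1 = -9828$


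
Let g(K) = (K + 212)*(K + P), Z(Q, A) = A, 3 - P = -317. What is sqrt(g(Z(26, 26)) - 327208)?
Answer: 2*I*sqrt(61215) ≈ 494.83*I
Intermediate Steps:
P = 320 (P = 3 - 1*(-317) = 3 + 317 = 320)
g(K) = (212 + K)*(320 + K) (g(K) = (K + 212)*(K + 320) = (212 + K)*(320 + K))
sqrt(g(Z(26, 26)) - 327208) = sqrt((67840 + 26**2 + 532*26) - 327208) = sqrt((67840 + 676 + 13832) - 327208) = sqrt(82348 - 327208) = sqrt(-244860) = 2*I*sqrt(61215)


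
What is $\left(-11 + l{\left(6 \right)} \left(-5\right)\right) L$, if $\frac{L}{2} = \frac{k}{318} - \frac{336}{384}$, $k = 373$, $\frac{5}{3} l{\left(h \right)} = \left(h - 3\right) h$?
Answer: $- \frac{24635}{636} \approx -38.734$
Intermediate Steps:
$l{\left(h \right)} = \frac{3 h \left(-3 + h\right)}{5}$ ($l{\left(h \right)} = \frac{3 \left(h - 3\right) h}{5} = \frac{3 \left(-3 + h\right) h}{5} = \frac{3 h \left(-3 + h\right)}{5}$)
$L = \frac{379}{636}$ ($L = 2 \left(\frac{373}{318} - \frac{336}{384}\right) = 2 \left(373 \cdot \frac{1}{318} - \frac{7}{8}\right) = 2 \left(\frac{373}{318} - \frac{7}{8}\right) = 2 \cdot \frac{379}{1272} = \frac{379}{636} \approx 0.59591$)
$\left(-11 + l{\left(6 \right)} \left(-5\right)\right) L = \left(-11 + \frac{3}{5} \cdot 6 \left(-3 + 6\right) \left(-5\right)\right) \frac{379}{636} = \left(-11 + \frac{3}{5} \cdot 6 \cdot 3 \left(-5\right)\right) \frac{379}{636} = \left(-11 + \frac{54}{5} \left(-5\right)\right) \frac{379}{636} = \left(-11 - 54\right) \frac{379}{636} = \left(-65\right) \frac{379}{636} = - \frac{24635}{636}$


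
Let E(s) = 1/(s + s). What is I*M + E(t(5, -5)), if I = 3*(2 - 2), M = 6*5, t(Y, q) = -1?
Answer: -1/2 ≈ -0.50000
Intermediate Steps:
M = 30
I = 0 (I = 3*0 = 0)
E(s) = 1/(2*s)
I*M + E(t(5, -5)) = 0*30 + (1/2)/(-1) = 0 + (1/2)*(-1) = 0 - 1/2 = -1/2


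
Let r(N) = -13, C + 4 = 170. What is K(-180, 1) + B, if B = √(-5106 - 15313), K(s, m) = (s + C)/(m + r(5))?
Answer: 7/6 + I*√20419 ≈ 1.1667 + 142.9*I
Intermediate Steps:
C = 166 (C = -4 + 170 = 166)
K(s, m) = (166 + s)/(-13 + m) (K(s, m) = (s + 166)/(m - 13) = (166 + s)/(-13 + m))
B = I*√20419 (B = √(-20419) = I*√20419 ≈ 142.9*I)
K(-180, 1) + B = (166 - 180)/(-13 + 1) + I*√20419 = -14/(-12) + I*√20419 = -1/12*(-14) + I*√20419 = 7/6 + I*√20419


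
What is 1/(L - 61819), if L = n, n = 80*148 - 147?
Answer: -1/50126 ≈ -1.9950e-5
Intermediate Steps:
n = 11693 (n = 11840 - 147 = 11693)
L = 11693
1/(L - 61819) = 1/(11693 - 61819) = 1/(-50126) = -1/50126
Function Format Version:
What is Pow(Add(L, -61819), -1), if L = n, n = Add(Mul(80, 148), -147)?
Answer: Rational(-1, 50126) ≈ -1.9950e-5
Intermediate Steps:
n = 11693 (n = Add(11840, -147) = 11693)
L = 11693
Pow(Add(L, -61819), -1) = Pow(Add(11693, -61819), -1) = Pow(-50126, -1) = Rational(-1, 50126)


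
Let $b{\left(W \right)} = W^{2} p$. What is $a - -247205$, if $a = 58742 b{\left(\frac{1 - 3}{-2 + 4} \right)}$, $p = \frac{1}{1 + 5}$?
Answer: $\frac{770986}{3} \approx 2.57 \cdot 10^{5}$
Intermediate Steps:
$p = \frac{1}{6} \approx 0.16667$
$b{\left(W \right)} = \frac{W^{2}}{6}$ ($b{\left(W \right)} = W^{2} \cdot \frac{1}{6} = \frac{W^{2}}{6}$)
$a = \frac{29371}{3}$ ($a = 58742 \frac{\left(\frac{1 - 3}{-2 + 4}\right)^{2}}{6} = 58742 \frac{\left(- \frac{2}{2}\right)^{2}}{6} = 58742 \frac{\left(\left(-2\right) \frac{1}{2}\right)^{2}}{6} = 58742 \frac{\left(-1\right)^{2}}{6} = 58742 \cdot \frac{1}{6} \cdot 1 = 58742 \cdot \frac{1}{6} = \frac{29371}{3} \approx 9790.3$)
$a - -247205 = \frac{29371}{3} - -247205 = \frac{29371}{3} + 247205 = \frac{770986}{3}$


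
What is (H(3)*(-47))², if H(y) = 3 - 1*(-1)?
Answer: 35344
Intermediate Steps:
H(y) = 4 (H(y) = 3 + 1 = 4)
(H(3)*(-47))² = (4*(-47))² = (-188)² = 35344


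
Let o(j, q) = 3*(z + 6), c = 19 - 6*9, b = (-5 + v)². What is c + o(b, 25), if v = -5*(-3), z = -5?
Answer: -32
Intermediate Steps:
v = 15
b = 100 (b = (-5 + 15)² = 10² = 100)
c = -35 (c = 19 - 54 = -35)
o(j, q) = 3 (o(j, q) = 3*(-5 + 6) = 3*1 = 3)
c + o(b, 25) = -35 + 3 = -32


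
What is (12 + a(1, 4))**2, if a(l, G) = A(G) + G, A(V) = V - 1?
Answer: 361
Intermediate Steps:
A(V) = -1 + V
a(l, G) = -1 + 2*G (a(l, G) = (-1 + G) + G = -1 + 2*G)
(12 + a(1, 4))**2 = (12 + (-1 + 2*4))**2 = (12 + (-1 + 8))**2 = (12 + 7)**2 = 19**2 = 361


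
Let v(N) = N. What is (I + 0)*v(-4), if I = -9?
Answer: 36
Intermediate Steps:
(I + 0)*v(-4) = (-9 + 0)*(-4) = -9*(-4) = 36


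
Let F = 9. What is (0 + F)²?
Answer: 81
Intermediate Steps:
(0 + F)² = (0 + 9)² = 9² = 81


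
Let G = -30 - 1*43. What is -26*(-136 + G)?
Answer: 5434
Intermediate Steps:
G = -73 (G = -30 - 43 = -73)
-26*(-136 + G) = -26*(-136 - 73) = -26*(-209) = 5434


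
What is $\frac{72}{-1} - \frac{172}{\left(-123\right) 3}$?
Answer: $- \frac{26396}{369} \approx -71.534$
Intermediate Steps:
$\frac{72}{-1} - \frac{172}{\left(-123\right) 3} = 72 \left(-1\right) - \frac{172}{-369} = -72 - - \frac{172}{369} = -72 + \frac{172}{369} = - \frac{26396}{369}$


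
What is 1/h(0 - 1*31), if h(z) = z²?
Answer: 1/961 ≈ 0.0010406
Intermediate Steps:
1/h(0 - 1*31) = 1/((0 - 1*31)²) = 1/((0 - 31)²) = 1/((-31)²) = 1/961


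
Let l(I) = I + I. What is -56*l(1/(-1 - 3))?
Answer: 28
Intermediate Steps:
l(I) = 2*I
-56*l(1/(-1 - 3)) = -112/(-1 - 3) = -112/(-4) = -112*(-1)/4 = -56*(-1/2) = 28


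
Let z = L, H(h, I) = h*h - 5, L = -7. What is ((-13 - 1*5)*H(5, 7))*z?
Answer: 2520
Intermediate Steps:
H(h, I) = -5 + h**2 (H(h, I) = h**2 - 5 = -5 + h**2)
z = -7
((-13 - 1*5)*H(5, 7))*z = ((-13 - 1*5)*(-5 + 5**2))*(-7) = ((-13 - 5)*(-5 + 25))*(-7) = -18*20*(-7) = -360*(-7) = 2520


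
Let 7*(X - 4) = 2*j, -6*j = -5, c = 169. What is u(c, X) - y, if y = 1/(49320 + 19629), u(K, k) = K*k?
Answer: 345687296/482643 ≈ 716.24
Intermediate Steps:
j = ⅚ (j = -⅙*(-5) = ⅚ ≈ 0.83333)
X = 89/21 (X = 4 + (2*(⅚))/7 = 4 + (⅐)*(5/3) = 4 + 5/21 = 89/21 ≈ 4.2381)
y = 1/68949 ≈ 1.4503e-5
u(c, X) - y = 169*(89/21) - 1*1/68949 = 15041/21 - 1/68949 = 345687296/482643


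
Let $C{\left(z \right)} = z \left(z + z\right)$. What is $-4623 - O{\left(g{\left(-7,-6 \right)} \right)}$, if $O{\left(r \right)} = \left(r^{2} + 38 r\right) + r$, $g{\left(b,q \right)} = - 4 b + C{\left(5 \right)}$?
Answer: $-13749$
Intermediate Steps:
$C{\left(z \right)} = 2 z^{2}$ ($C{\left(z \right)} = z 2 z = 2 z^{2}$)
$g{\left(b,q \right)} = 50 - 4 b$ ($g{\left(b,q \right)} = - 4 b + 2 \cdot 5^{2} = - 4 b + 2 \cdot 25 = - 4 b + 50 = 50 - 4 b$)
$O{\left(r \right)} = r^{2} + 39 r$
$-4623 - O{\left(g{\left(-7,-6 \right)} \right)} = -4623 - \left(50 - -28\right) \left(39 + \left(50 - -28\right)\right) = -4623 - \left(50 + 28\right) \left(39 + \left(50 + 28\right)\right) = -4623 - 78 \left(39 + 78\right) = -4623 - 78 \cdot 117 = -4623 - 9126 = -13749$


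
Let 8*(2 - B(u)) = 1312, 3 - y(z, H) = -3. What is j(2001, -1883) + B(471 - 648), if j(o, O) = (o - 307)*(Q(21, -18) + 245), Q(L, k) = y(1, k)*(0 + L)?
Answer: 628312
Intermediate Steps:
y(z, H) = 6 (y(z, H) = 3 - 1*(-3) = 3 + 3 = 6)
B(u) = -162 (B(u) = 2 - 1/8*1312 = 2 - 164 = -162)
Q(L, k) = 6*L (Q(L, k) = 6*(0 + L) = 6*L)
j(o, O) = -113897 + 371*o (j(o, O) = (o - 307)*(6*21 + 245) = (-307 + o)*(126 + 245) = (-307 + o)*371 = -113897 + 371*o)
j(2001, -1883) + B(471 - 648) = (-113897 + 371*2001) - 162 = (-113897 + 742371) - 162 = 628474 - 162 = 628312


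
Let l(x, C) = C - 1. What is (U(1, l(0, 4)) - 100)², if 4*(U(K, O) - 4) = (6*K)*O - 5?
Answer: 137641/16 ≈ 8602.6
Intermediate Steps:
l(x, C) = -1 + C
U(K, O) = 11/4 + 3*K*O/2 (U(K, O) = 4 + ((6*K)*O - 5)/4 = 4 + (6*K*O - 5)/4 = 4 + (-5 + 6*K*O)/4 = 4 + (-5/4 + 3*K*O/2) = 11/4 + 3*K*O/2)
(U(1, l(0, 4)) - 100)² = ((11/4 + (3/2)*1*(-1 + 4)) - 100)² = ((11/4 + (3/2)*1*3) - 100)² = ((11/4 + 9/2) - 100)² = (29/4 - 100)² = (-371/4)² = 137641/16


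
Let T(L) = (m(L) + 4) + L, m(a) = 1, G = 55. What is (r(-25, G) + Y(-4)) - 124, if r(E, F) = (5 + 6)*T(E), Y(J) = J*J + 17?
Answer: -311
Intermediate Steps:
Y(J) = 17 + J**2 (Y(J) = J**2 + 17 = 17 + J**2)
T(L) = 5 + L (T(L) = (1 + 4) + L = 5 + L)
r(E, F) = 55 + 11*E (r(E, F) = (5 + 6)*(5 + E) = 11*(5 + E) = 55 + 11*E)
(r(-25, G) + Y(-4)) - 124 = ((55 + 11*(-25)) + (17 + (-4)**2)) - 124 = ((55 - 275) + (17 + 16)) - 124 = (-220 + 33) - 124 = -187 - 124 = -311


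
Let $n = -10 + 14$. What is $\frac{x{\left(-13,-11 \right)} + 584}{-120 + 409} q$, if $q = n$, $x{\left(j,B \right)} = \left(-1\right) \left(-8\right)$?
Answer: $\frac{2368}{289} \approx 8.1938$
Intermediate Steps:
$n = 4$
$x{\left(j,B \right)} = 8$
$q = 4$
$\frac{x{\left(-13,-11 \right)} + 584}{-120 + 409} q = \frac{8 + 584}{-120 + 409} \cdot 4 = \frac{592}{289} \cdot 4 = \frac{2368}{289}$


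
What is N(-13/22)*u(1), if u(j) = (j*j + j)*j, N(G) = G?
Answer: -13/11 ≈ -1.1818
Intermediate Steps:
u(j) = j*(j + j²) (u(j) = (j² + j)*j = (j + j²)*j = j*(j + j²))
N(-13/22)*u(1) = (-13/22)*(1²*(1 + 1)) = (-13*1/22)*(1*2) = -13/22*2 = -13/11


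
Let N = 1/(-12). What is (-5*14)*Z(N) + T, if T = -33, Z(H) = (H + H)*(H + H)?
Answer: -629/18 ≈ -34.944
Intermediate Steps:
N = -1/12 ≈ -0.083333
Z(H) = 4*H² (Z(H) = (2*H)*(2*H) = 4*H²)
(-5*14)*Z(N) + T = (-5*14)*(4*(-1/12)²) - 33 = -280/144 - 33 = -70*1/36 - 33 = -35/18 - 33 = -629/18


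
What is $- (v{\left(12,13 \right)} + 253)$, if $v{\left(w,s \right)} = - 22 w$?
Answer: $11$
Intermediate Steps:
$- (v{\left(12,13 \right)} + 253) = - (\left(-22\right) 12 + 253) = - (-264 + 253) = \left(-1\right) \left(-11\right) = 11$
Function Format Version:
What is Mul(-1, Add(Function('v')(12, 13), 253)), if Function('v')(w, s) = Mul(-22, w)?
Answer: 11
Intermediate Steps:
Mul(-1, Add(Function('v')(12, 13), 253)) = Mul(-1, Add(Mul(-22, 12), 253)) = Mul(-1, Add(-264, 253)) = Mul(-1, -11) = 11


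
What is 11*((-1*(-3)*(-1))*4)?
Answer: -132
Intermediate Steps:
11*((-1*(-3)*(-1))*4) = 11*((3*(-1))*4) = 11*(-3*4) = 11*(-12) = -132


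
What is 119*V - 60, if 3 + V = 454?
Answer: 53609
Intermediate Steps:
V = 451 (V = -3 + 454 = 451)
119*V - 60 = 119*451 - 60 = 53669 - 60 = 53609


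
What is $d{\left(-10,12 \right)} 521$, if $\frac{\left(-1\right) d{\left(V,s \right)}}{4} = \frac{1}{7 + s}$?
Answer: $- \frac{2084}{19} \approx -109.68$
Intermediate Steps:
$d{\left(V,s \right)} = - \frac{4}{7 + s}$
$d{\left(-10,12 \right)} 521 = - \frac{4}{7 + 12} \cdot 521 = - \frac{4}{19} \cdot 521 = \left(-4\right) \frac{1}{19} \cdot 521 = \left(- \frac{4}{19}\right) 521 = - \frac{2084}{19}$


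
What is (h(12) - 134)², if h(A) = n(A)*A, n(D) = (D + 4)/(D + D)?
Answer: 15876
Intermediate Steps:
n(D) = (4 + D)/(2*D) (n(D) = (4 + D)/((2*D)) = (4 + D)*(1/(2*D)) = (4 + D)/(2*D))
h(A) = 2 + A/2 (h(A) = ((4 + A)/(2*A))*A = 2 + A/2)
(h(12) - 134)² = ((2 + (½)*12) - 134)² = ((2 + 6) - 134)² = (8 - 134)² = (-126)² = 15876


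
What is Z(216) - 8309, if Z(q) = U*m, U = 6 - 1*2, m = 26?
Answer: -8205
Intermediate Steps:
U = 4 (U = 6 - 2 = 4)
Z(q) = 104 (Z(q) = 4*26 = 104)
Z(216) - 8309 = 104 - 8309 = -8205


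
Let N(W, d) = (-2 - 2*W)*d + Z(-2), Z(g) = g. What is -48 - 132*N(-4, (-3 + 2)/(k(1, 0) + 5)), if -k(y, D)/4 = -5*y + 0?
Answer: 6192/25 ≈ 247.68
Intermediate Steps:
k(y, D) = 20*y (k(y, D) = -4*(-5*y + 0) = -(-20)*y = 20*y)
N(W, d) = -2 + d*(-2 - 2*W) (N(W, d) = (-2 - 2*W)*d - 2 = d*(-2 - 2*W) - 2 = -2 + d*(-2 - 2*W))
-48 - 132*N(-4, (-3 + 2)/(k(1, 0) + 5)) = -48 - 132*(-2 - 2*(-3 + 2)/(20*1 + 5) - 2*(-4)*(-3 + 2)/(20*1 + 5)) = -48 - 132*(-2 - (-2)/(20 + 5) - 2*(-4)*(-1/(20 + 5))) = -48 - 132*(-2 - (-2)/25 - 2*(-4)*(-1/25)) = -48 - 132*(-2 - (-2)/25 - 2*(-4)*(-1*1/25)) = -48 - 132*(-2 - 2*(-1/25) - 2*(-4)*(-1/25)) = -48 - 132*(-2 + 2/25 - 8/25) = -48 - 132*(-56/25) = -48 + 7392/25 = 6192/25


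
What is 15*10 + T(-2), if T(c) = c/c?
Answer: 151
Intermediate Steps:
T(c) = 1
15*10 + T(-2) = 15*10 + 1 = 150 + 1 = 151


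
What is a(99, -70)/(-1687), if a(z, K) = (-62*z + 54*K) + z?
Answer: 9819/1687 ≈ 5.8204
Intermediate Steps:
a(z, K) = -61*z + 54*K
a(99, -70)/(-1687) = (-61*99 + 54*(-70))/(-1687) = (-6039 - 3780)*(-1/1687) = -9819*(-1/1687) = 9819/1687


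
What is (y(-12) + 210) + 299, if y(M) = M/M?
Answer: 510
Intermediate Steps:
y(M) = 1
(y(-12) + 210) + 299 = (1 + 210) + 299 = 211 + 299 = 510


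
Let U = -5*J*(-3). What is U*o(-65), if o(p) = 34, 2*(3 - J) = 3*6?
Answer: -3060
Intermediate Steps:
J = -6 (J = 3 - 3*6/2 = 3 - ½*18 = 3 - 9 = -6)
U = -90 (U = -5*(-6)*(-3) = 30*(-3) = -90)
U*o(-65) = -90*34 = -3060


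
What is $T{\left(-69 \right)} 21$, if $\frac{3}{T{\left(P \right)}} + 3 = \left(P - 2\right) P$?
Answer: $\frac{7}{544} \approx 0.012868$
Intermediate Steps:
$T{\left(P \right)} = \frac{3}{-3 + P \left(-2 + P\right)}$ ($T{\left(P \right)} = \frac{3}{-3 + \left(P - 2\right) P} = \frac{3}{-3 + \left(-2 + P\right) P} = \frac{3}{-3 + P \left(-2 + P\right)}$)
$T{\left(-69 \right)} 21 = \frac{3}{-3 + \left(-69\right)^{2} - -138} \cdot 21 = \frac{3}{-3 + 4761 + 138} \cdot 21 = \frac{3}{4896} \cdot 21 = 3 \cdot \frac{1}{4896} \cdot 21 = \frac{1}{1632} \cdot 21 = \frac{7}{544}$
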